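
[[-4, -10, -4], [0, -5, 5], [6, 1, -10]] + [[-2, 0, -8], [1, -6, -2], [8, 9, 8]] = [[-6, -10, -12], [1, -11, 3], [14, 10, -2]]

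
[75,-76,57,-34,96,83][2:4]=[57, -34]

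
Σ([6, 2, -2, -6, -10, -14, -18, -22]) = -64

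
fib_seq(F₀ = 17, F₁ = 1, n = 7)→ F_2 = F_1 + F_0 = 18
F_3 = F_2 + F_1 = 19
F_4 = F_3 + F_2 = 37
...
= [17, 1, 18, 19, 37, 56, 93]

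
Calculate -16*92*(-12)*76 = 1342464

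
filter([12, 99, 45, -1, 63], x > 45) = [99, 63]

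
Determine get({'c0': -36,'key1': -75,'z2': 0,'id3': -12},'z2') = 0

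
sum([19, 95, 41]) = 19 + 95 + 41
= 155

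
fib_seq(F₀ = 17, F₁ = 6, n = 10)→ F_2 = F_1 + F_0 = 23
F_3 = F_2 + F_1 = 29
F_4 = F_3 + F_2 = 52
...
= [17, 6, 23, 29, 52, 81, 133, 214, 347, 561]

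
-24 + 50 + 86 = 112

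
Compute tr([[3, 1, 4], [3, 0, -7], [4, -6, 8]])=11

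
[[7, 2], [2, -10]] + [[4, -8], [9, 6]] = [[11, -6], [11, -4]]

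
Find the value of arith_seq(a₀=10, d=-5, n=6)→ a_0 = 10 + 0*-5 = 10
a_1 = 10 + 1*-5 = 5
a_2 = 10 + 2*-5 = 0
...
= [10, 5, 0, -5, -10, -15]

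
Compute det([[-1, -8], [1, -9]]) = (-1)*(-9) - (-8)*(1)
= 17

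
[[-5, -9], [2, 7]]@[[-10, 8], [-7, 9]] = [[113, -121], [-69, 79]]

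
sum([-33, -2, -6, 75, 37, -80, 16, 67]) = 74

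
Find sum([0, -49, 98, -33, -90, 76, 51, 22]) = 0 + (-49) + 98 + (-33) + (-90) + 76 + 51 + 22
= 75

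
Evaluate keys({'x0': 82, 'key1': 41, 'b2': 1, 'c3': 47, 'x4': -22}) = ['x0', 'key1', 'b2', 'c3', 'x4']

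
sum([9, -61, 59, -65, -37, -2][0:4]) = -58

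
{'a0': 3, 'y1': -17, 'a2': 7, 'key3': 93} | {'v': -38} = {'a0': 3, 'y1': -17, 'a2': 7, 'key3': 93, 'v': -38}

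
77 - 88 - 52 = -63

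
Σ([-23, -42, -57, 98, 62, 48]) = 86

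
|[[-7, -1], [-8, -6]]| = (-7)*(-6) - (-1)*(-8)
= 34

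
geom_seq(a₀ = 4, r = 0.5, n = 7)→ [4.0, 2.0, 1.0, 0.5, 0.25, 0.125, 0.0625]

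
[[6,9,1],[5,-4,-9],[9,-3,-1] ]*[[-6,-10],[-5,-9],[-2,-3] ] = C[0][0] = (6)*(-6) + (9)*(-5) + (1)*(-2) = -83
C[0][1] = (6)*(-10) + (9)*(-9) + (1)*(-3) = -144
C[1][0] = (5)*(-6) + (-4)*(-5) + (-9)*(-2) = 8
C[1][1] = (5)*(-10) + (-4)*(-9) + (-9)*(-3) = 13
C[2][0] = (9)*(-6) + (-3)*(-5) + (-1)*(-2) = -37
C[2][1] = (9)*(-10) + (-3)*(-9) + (-1)*(-3) = -60
= [[-83, -144], [8, 13], [-37, -60]]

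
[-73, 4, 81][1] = 4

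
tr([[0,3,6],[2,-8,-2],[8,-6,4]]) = diagonal: 0 + (-8) + 4
= -4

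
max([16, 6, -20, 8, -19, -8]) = 16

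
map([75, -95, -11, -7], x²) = [5625, 9025, 121, 49]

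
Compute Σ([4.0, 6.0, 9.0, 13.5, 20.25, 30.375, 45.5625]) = 128.6875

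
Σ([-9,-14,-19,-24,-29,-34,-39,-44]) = -212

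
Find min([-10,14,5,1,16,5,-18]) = -18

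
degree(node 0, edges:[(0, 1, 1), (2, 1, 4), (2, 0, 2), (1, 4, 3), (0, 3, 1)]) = incident: (0,1), (2,0), (0,3)
= 3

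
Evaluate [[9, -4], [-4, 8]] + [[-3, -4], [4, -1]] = [[6, -8], [0, 7]]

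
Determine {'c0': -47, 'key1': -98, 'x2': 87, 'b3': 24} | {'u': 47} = {'c0': -47, 'key1': -98, 'x2': 87, 'b3': 24, 'u': 47}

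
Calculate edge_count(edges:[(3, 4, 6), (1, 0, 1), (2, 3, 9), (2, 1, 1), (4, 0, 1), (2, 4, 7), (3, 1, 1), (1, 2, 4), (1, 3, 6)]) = 9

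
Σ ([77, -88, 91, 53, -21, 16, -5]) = 77 + (-88) + 91 + 53 + (-21) + 16 + (-5)
= 123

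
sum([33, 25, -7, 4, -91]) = -36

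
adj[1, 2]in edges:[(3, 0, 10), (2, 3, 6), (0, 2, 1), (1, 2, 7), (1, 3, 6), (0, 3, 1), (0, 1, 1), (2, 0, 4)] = 7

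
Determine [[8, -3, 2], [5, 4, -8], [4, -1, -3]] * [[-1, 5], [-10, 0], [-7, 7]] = C[0][0] = (8)*(-1) + (-3)*(-10) + (2)*(-7) = 8
C[0][1] = (8)*(5) + (-3)*(0) + (2)*(7) = 54
C[1][0] = (5)*(-1) + (4)*(-10) + (-8)*(-7) = 11
C[1][1] = (5)*(5) + (4)*(0) + (-8)*(7) = -31
C[2][0] = (4)*(-1) + (-1)*(-10) + (-3)*(-7) = 27
C[2][1] = (4)*(5) + (-1)*(0) + (-3)*(7) = -1
= [[8, 54], [11, -31], [27, -1]]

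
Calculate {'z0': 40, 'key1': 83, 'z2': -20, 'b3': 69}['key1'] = 83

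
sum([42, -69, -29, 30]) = -26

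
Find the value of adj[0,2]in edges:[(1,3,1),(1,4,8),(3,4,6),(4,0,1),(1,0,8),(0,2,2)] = 2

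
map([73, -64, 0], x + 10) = [83, -54, 10]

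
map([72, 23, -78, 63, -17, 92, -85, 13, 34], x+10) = [82, 33, -68, 73, -7, 102, -75, 23, 44]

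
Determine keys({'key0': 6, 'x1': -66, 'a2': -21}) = ['key0', 'x1', 'a2']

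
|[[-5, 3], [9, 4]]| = -47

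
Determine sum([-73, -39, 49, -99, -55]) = (-73) + (-39) + 49 + (-99) + (-55)
= -217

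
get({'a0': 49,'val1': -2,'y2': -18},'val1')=-2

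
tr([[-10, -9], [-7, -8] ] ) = -18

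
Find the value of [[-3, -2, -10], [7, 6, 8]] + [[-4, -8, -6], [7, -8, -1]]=[[-7, -10, -16], [14, -2, 7]]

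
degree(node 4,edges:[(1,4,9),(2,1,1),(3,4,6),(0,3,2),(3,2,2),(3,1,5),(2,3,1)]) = incident: (1,4), (3,4)
= 2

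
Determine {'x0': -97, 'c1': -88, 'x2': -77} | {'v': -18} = {'x0': -97, 'c1': -88, 'x2': -77, 'v': -18}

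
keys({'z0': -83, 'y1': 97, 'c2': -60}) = ['z0', 'y1', 'c2']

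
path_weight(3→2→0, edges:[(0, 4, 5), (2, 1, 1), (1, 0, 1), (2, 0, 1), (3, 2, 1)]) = w(3→2)=1 + w(2→0)=1
= 2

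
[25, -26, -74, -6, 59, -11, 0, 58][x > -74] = [25, -26, -6, 59, -11, 0, 58]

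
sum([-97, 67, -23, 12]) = (-97) + 67 + (-23) + 12
= -41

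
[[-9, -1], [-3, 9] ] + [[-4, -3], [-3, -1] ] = [[-13, -4], [-6, 8]]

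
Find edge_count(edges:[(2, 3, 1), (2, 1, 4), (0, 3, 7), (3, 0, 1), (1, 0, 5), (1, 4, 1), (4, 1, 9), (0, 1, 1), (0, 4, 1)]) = 9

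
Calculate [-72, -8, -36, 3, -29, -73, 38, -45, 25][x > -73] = [-72, -8, -36, 3, -29, 38, -45, 25]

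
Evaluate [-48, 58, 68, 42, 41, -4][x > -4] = [58, 68, 42, 41]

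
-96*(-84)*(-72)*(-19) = 11031552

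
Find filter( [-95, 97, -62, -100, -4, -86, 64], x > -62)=[97, -4, 64]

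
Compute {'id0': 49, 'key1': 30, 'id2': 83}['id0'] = 49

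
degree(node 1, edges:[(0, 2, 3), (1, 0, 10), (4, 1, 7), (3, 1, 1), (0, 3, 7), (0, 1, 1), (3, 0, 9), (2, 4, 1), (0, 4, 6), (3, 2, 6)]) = incident: (1,0), (4,1), (3,1), (0,1)
= 4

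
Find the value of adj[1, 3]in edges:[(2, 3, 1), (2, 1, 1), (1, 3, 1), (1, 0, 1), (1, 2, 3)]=1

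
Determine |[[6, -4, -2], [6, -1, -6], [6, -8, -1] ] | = (1)*(6)*det([[-1, -6], [-8, -1]]) + (-1)*(-4)*det([[6, -6], [6, -1]]) + (1)*(-2)*det([[6, -1], [6, -8]])
= -282 + 120 + 84
= -78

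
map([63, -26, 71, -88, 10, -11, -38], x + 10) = [73, -16, 81, -78, 20, -1, -28]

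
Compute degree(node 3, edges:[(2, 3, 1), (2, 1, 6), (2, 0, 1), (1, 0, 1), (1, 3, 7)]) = 2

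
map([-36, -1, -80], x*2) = [-72, -2, -160]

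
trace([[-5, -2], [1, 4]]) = diagonal: (-5) + 4
= -1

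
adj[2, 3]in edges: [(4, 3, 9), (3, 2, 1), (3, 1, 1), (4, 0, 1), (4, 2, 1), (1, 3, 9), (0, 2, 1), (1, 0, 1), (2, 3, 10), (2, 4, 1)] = 10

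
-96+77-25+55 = 11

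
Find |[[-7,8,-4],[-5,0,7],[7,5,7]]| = 1017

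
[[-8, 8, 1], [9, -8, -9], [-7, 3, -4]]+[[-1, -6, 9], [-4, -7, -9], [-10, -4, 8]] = [[-9, 2, 10], [5, -15, -18], [-17, -1, 4]]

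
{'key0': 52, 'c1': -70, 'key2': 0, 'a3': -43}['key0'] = 52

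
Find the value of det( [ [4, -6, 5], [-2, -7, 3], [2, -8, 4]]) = 50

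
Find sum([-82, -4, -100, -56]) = -242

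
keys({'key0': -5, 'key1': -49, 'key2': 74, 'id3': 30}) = ['key0', 'key1', 'key2', 'id3']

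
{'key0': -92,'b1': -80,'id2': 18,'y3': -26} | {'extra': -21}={'key0': -92, 'b1': -80, 'id2': 18, 'y3': -26, 'extra': -21}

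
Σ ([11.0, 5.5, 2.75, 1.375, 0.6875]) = 21.3125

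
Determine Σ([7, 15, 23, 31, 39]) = 115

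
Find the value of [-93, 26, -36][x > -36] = keep x where x > -36: -93✗, 26✓, -36✗
= [26]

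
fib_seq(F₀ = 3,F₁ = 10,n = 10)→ [3, 10, 13, 23, 36, 59, 95, 154, 249, 403]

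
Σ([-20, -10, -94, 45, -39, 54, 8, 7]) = (-20) + (-10) + (-94) + 45 + (-39) + 54 + 8 + 7
= -49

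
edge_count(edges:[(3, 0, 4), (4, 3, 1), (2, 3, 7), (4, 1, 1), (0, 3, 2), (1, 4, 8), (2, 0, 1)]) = 7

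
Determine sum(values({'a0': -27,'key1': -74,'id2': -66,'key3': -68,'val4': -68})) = -303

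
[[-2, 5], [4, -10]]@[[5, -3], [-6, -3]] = [[-40, -9], [80, 18]]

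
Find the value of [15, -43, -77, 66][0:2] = [15, -43]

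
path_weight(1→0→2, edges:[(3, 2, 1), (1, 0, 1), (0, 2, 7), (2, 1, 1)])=w(1→0)=1 + w(0→2)=7
= 8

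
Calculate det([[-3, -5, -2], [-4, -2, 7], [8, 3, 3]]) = -267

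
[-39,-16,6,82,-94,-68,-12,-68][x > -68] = [-39, -16, 6, 82, -12]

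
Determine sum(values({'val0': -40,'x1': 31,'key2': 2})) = -7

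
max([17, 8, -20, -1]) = 17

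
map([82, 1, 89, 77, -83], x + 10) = [92, 11, 99, 87, -73]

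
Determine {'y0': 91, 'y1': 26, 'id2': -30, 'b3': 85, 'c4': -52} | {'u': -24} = {'y0': 91, 'y1': 26, 'id2': -30, 'b3': 85, 'c4': -52, 'u': -24}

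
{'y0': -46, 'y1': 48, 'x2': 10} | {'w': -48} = {'y0': -46, 'y1': 48, 'x2': 10, 'w': -48}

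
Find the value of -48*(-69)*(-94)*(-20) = 6226560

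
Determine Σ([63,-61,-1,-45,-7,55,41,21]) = 66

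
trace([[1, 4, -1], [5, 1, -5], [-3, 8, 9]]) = diagonal: 1 + 1 + 9
= 11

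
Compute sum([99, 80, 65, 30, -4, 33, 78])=99 + 80 + 65 + 30 + (-4) + 33 + 78
= 381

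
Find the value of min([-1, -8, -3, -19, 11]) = -19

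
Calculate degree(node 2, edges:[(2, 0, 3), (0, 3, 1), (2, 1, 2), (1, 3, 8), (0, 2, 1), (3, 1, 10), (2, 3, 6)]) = incident: (2,0), (2,1), (0,2), (2,3)
= 4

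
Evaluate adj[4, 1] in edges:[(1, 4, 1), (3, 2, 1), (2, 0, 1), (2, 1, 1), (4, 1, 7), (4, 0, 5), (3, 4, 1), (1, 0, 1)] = 7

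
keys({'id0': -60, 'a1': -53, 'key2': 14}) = ['id0', 'a1', 'key2']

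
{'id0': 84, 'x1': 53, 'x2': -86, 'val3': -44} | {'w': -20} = {'id0': 84, 'x1': 53, 'x2': -86, 'val3': -44, 'w': -20}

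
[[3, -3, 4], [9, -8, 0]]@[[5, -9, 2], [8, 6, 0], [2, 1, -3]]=C[0][0] = (3)*(5) + (-3)*(8) + (4)*(2) = -1
C[0][1] = (3)*(-9) + (-3)*(6) + (4)*(1) = -41
C[0][2] = (3)*(2) + (-3)*(0) + (4)*(-3) = -6
C[1][0] = (9)*(5) + (-8)*(8) + (0)*(2) = -19
C[1][1] = (9)*(-9) + (-8)*(6) + (0)*(1) = -129
C[1][2] = (9)*(2) + (-8)*(0) + (0)*(-3) = 18
= [[-1, -41, -6], [-19, -129, 18]]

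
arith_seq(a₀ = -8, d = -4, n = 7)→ [-8, -12, -16, -20, -24, -28, -32]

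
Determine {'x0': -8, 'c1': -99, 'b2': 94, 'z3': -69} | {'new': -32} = {'x0': -8, 'c1': -99, 'b2': 94, 'z3': -69, 'new': -32}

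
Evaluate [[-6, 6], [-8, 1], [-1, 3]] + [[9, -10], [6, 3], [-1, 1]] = [[3, -4], [-2, 4], [-2, 4]]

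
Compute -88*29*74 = -188848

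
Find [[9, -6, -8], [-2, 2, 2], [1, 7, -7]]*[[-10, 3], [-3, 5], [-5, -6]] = C[0][0] = (9)*(-10) + (-6)*(-3) + (-8)*(-5) = -32
C[0][1] = (9)*(3) + (-6)*(5) + (-8)*(-6) = 45
C[1][0] = (-2)*(-10) + (2)*(-3) + (2)*(-5) = 4
C[1][1] = (-2)*(3) + (2)*(5) + (2)*(-6) = -8
C[2][0] = (1)*(-10) + (7)*(-3) + (-7)*(-5) = 4
C[2][1] = (1)*(3) + (7)*(5) + (-7)*(-6) = 80
= [[-32, 45], [4, -8], [4, 80]]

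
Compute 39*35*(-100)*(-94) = 12831000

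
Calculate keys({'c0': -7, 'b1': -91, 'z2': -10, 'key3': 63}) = ['c0', 'b1', 'z2', 'key3']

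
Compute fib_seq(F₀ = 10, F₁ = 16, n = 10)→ [10, 16, 26, 42, 68, 110, 178, 288, 466, 754]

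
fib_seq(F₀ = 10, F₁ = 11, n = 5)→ F_2 = F_1 + F_0 = 21
F_3 = F_2 + F_1 = 32
F_4 = F_3 + F_2 = 53
= [10, 11, 21, 32, 53]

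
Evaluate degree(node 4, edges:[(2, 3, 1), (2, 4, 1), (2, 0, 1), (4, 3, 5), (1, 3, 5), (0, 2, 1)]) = 2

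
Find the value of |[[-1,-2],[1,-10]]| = (-1)*(-10) - (-2)*(1)
= 12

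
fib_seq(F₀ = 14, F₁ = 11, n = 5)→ F_2 = F_1 + F_0 = 25
F_3 = F_2 + F_1 = 36
F_4 = F_3 + F_2 = 61
= [14, 11, 25, 36, 61]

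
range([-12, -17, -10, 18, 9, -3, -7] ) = 35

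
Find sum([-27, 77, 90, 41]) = 181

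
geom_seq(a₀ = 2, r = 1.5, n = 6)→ a_0 = 2*1.5^0 = 2.0
a_1 = 2*1.5^1 = 3.0
a_2 = 2*1.5^2 = 4.5
...
= [2.0, 3.0, 4.5, 6.75, 10.125, 15.1875]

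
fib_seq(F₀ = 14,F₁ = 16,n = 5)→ F_2 = F_1 + F_0 = 30
F_3 = F_2 + F_1 = 46
F_4 = F_3 + F_2 = 76
= [14, 16, 30, 46, 76]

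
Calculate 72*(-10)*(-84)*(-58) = -3507840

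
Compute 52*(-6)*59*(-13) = 239304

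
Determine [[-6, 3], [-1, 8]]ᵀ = [[-6, -1], [3, 8]]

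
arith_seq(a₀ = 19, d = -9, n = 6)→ a_0 = 19 + 0*-9 = 19
a_1 = 19 + 1*-9 = 10
a_2 = 19 + 2*-9 = 1
...
= [19, 10, 1, -8, -17, -26]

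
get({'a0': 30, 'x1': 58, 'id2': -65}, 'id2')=-65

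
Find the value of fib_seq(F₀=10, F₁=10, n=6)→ F_2 = F_1 + F_0 = 20
F_3 = F_2 + F_1 = 30
F_4 = F_3 + F_2 = 50
...
= [10, 10, 20, 30, 50, 80]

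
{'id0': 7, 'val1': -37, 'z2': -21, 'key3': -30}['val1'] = -37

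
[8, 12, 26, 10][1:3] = [12, 26]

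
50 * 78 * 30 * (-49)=-5733000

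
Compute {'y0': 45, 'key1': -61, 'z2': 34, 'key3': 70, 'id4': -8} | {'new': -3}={'y0': 45, 'key1': -61, 'z2': 34, 'key3': 70, 'id4': -8, 'new': -3}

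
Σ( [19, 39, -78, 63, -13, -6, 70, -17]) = 19 + 39 + (-78) + 63 + (-13) + (-6) + 70 + (-17)
= 77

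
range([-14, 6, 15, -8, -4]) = 29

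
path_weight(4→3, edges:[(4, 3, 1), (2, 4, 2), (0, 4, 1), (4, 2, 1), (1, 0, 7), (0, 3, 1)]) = w(4→3)=1
= 1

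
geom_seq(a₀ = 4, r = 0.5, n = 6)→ a_0 = 4*0.5^0 = 4.0
a_1 = 4*0.5^1 = 2.0
a_2 = 4*0.5^2 = 1.0
...
= [4.0, 2.0, 1.0, 0.5, 0.25, 0.125]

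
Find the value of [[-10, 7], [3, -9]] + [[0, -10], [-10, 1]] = [[-10, -3], [-7, -8]]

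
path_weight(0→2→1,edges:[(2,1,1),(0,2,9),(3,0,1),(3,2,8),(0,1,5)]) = w(0→2)=9 + w(2→1)=1
= 10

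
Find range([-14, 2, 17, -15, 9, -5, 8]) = 32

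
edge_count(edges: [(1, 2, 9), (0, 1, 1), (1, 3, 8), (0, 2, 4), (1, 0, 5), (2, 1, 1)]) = 6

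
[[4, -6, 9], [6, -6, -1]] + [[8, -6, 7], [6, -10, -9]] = [[12, -12, 16], [12, -16, -10]]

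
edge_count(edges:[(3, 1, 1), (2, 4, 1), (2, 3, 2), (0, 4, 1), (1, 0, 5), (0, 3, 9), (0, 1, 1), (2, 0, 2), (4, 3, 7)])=9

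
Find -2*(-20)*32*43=55040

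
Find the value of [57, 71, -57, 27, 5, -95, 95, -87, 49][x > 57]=[71, 95]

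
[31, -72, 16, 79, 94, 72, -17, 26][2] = 16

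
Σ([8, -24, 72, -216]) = -160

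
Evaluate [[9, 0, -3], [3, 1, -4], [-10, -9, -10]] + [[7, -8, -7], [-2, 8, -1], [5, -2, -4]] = [[16, -8, -10], [1, 9, -5], [-5, -11, -14]]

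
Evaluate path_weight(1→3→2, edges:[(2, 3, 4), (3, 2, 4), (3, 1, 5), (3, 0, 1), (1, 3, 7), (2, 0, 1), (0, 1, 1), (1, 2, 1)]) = 11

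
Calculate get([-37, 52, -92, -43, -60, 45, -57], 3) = -43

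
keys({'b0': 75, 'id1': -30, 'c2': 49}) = ['b0', 'id1', 'c2']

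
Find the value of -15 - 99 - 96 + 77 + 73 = -60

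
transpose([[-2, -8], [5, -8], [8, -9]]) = [[-2, 5, 8], [-8, -8, -9]]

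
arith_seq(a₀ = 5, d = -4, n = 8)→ [5, 1, -3, -7, -11, -15, -19, -23]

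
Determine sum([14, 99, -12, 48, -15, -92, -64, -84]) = 14 + 99 + (-12) + 48 + (-15) + (-92) + (-64) + (-84)
= -106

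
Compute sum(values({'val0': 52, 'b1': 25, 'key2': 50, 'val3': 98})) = 225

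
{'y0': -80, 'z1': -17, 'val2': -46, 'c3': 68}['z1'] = -17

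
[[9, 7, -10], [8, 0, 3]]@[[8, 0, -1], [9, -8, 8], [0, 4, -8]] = [[135, -96, 127], [64, 12, -32]]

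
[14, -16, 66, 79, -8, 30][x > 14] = keep x where x > 14: 14✗, -16✗, 66✓, 79✓, -8✗, 30✓
= [66, 79, 30]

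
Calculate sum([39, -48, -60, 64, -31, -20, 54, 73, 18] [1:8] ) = 32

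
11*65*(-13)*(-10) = 92950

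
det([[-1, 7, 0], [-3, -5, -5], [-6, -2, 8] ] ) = (1)*(-1)*det([[-5, -5], [-2, 8]]) + (-1)*(7)*det([[-3, -5], [-6, 8]]) + (1)*(0)*det([[-3, -5], [-6, -2]])
= 50 + 378 + 0
= 428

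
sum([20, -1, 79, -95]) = 20 + (-1) + 79 + (-95)
= 3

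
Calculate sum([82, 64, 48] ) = 194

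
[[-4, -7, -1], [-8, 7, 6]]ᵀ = [[-4, -8], [-7, 7], [-1, 6]]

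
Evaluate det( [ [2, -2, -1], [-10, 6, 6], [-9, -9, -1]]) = (1)*(2)*det([[6, 6], [-9, -1]]) + (-1)*(-2)*det([[-10, 6], [-9, -1]]) + (1)*(-1)*det([[-10, 6], [-9, -9]])
= 96 + 128 + -144
= 80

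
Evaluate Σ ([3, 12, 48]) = 63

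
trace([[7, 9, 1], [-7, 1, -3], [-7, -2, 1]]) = diagonal: 7 + 1 + 1
= 9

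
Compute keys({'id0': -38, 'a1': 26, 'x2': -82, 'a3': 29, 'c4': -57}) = ['id0', 'a1', 'x2', 'a3', 'c4']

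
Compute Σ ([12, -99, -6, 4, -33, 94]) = 12 + (-99) + (-6) + 4 + (-33) + 94
= -28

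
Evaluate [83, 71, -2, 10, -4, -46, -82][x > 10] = [83, 71]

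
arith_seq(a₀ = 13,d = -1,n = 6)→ [13, 12, 11, 10, 9, 8]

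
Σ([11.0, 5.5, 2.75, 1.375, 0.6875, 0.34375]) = 21.65625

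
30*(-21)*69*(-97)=4216590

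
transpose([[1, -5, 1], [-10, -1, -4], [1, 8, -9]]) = [[1, -10, 1], [-5, -1, 8], [1, -4, -9]]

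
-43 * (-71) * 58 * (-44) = -7791256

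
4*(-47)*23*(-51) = 220524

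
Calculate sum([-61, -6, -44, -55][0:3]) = slice → [-61, -6, -44]
(-61) + (-6) + (-44)
= -111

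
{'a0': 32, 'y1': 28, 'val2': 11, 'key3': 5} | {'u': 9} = {'a0': 32, 'y1': 28, 'val2': 11, 'key3': 5, 'u': 9}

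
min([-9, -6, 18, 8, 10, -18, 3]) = -18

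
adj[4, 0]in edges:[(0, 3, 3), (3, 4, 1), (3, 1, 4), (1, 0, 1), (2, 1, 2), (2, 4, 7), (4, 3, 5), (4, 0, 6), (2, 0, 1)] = 6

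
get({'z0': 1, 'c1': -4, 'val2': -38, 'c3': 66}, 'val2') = -38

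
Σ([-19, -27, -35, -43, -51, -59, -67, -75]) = -376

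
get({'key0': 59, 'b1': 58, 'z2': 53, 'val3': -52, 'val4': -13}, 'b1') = 58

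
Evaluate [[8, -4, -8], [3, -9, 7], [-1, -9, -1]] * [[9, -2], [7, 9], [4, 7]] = C[0][0] = (8)*(9) + (-4)*(7) + (-8)*(4) = 12
C[0][1] = (8)*(-2) + (-4)*(9) + (-8)*(7) = -108
C[1][0] = (3)*(9) + (-9)*(7) + (7)*(4) = -8
C[1][1] = (3)*(-2) + (-9)*(9) + (7)*(7) = -38
C[2][0] = (-1)*(9) + (-9)*(7) + (-1)*(4) = -76
C[2][1] = (-1)*(-2) + (-9)*(9) + (-1)*(7) = -86
= [[12, -108], [-8, -38], [-76, -86]]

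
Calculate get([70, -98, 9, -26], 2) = 9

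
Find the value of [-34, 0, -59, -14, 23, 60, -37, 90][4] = 23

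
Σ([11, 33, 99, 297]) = 11 + 33 + 99 + 297
= 440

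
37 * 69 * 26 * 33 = 2190474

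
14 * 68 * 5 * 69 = 328440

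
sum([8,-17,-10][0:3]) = -19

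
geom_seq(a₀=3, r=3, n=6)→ a_0 = 3*3^0 = 3
a_1 = 3*3^1 = 9
a_2 = 3*3^2 = 27
...
= [3, 9, 27, 81, 243, 729]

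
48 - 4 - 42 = 2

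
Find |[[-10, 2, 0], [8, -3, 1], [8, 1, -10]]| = -114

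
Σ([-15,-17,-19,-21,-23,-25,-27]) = (-15) + (-17) + (-19) + (-21) + (-23) + (-25) + (-27)
= -147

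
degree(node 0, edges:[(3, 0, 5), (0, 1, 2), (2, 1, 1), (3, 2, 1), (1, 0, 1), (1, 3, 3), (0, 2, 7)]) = 4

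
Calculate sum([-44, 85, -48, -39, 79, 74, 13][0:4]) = slice → [-44, 85, -48, -39]
(-44) + 85 + (-48) + (-39)
= -46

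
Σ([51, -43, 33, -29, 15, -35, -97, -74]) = 51 + (-43) + 33 + (-29) + 15 + (-35) + (-97) + (-74)
= -179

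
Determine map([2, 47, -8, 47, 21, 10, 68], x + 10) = 2+10=12, 47+10=57, -8+10=2, 47+10=57, 21+10=31, 10+10=20, 68+10=78
= [12, 57, 2, 57, 31, 20, 78]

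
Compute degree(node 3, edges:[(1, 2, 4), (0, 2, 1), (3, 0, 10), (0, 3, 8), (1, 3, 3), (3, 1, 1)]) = incident: (3,0), (0,3), (1,3), (3,1)
= 4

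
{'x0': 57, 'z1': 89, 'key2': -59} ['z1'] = 89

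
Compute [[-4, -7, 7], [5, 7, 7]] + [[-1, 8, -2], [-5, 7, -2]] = [[-5, 1, 5], [0, 14, 5]]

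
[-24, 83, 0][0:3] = [-24, 83, 0]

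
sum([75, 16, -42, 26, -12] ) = 75 + 16 + (-42) + 26 + (-12)
= 63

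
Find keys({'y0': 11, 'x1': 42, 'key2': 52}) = ['y0', 'x1', 'key2']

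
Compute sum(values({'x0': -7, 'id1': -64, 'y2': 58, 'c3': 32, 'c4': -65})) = (-7) + (-64) + 58 + 32 + (-65)
= -46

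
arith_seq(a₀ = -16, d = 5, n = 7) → [-16, -11, -6, -1, 4, 9, 14]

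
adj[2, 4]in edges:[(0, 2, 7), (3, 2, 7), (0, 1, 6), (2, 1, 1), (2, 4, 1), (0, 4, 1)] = 1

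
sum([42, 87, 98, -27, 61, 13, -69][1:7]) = 163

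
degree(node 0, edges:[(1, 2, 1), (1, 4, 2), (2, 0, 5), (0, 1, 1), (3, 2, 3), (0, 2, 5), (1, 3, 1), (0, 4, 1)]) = 4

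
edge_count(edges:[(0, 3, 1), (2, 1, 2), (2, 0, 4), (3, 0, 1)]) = 4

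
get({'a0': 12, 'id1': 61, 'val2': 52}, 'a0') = 12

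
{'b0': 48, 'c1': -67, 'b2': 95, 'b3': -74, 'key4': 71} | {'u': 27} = {'b0': 48, 'c1': -67, 'b2': 95, 'b3': -74, 'key4': 71, 'u': 27}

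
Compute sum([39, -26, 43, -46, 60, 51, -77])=39 + (-26) + 43 + (-46) + 60 + 51 + (-77)
= 44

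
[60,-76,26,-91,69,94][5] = 94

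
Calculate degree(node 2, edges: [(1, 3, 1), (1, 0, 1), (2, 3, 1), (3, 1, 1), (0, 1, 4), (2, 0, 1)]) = 2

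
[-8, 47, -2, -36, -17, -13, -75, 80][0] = -8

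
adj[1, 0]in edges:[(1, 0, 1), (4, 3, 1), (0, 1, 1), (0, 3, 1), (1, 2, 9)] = 1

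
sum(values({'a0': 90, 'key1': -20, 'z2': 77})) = 147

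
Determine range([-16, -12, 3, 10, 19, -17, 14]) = 36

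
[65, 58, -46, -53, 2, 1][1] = 58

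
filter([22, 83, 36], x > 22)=keep x where x > 22: 22✗, 83✓, 36✓
= [83, 36]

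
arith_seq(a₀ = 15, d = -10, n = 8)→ [15, 5, -5, -15, -25, -35, -45, -55]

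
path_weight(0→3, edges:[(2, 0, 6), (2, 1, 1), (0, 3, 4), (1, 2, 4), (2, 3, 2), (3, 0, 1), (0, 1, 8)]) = w(0→3)=4
= 4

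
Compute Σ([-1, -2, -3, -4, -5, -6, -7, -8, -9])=(-1) + (-2) + (-3) + (-4) + (-5) + (-6) + (-7) + (-8) + (-9)
= -45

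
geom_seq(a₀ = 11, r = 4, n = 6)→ a_0 = 11*4^0 = 11
a_1 = 11*4^1 = 44
a_2 = 11*4^2 = 176
...
= [11, 44, 176, 704, 2816, 11264]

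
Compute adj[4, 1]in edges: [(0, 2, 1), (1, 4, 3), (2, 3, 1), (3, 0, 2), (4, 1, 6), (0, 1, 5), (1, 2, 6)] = 6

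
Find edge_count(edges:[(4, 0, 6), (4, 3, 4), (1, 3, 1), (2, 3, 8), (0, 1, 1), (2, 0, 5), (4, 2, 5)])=7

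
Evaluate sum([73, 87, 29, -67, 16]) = 138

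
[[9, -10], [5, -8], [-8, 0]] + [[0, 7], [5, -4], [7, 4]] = [[9, -3], [10, -12], [-1, 4]]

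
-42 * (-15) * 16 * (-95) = -957600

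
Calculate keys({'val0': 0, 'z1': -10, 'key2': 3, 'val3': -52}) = ['val0', 'z1', 'key2', 'val3']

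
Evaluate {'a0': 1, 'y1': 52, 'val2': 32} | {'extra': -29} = {'a0': 1, 'y1': 52, 'val2': 32, 'extra': -29}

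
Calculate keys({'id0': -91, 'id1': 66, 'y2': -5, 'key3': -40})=['id0', 'id1', 'y2', 'key3']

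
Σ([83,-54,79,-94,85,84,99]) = 83 + (-54) + 79 + (-94) + 85 + 84 + 99
= 282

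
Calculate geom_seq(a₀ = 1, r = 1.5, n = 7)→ [1.0, 1.5, 2.25, 3.375, 5.0625, 7.59375, 11.390625]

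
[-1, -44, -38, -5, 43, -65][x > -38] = keep x where x > -38: -1✓, -44✗, -38✗, -5✓, 43✓, -65✗
= [-1, -5, 43]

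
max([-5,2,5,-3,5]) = 5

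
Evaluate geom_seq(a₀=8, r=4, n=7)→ a_0 = 8*4^0 = 8
a_1 = 8*4^1 = 32
a_2 = 8*4^2 = 128
...
= [8, 32, 128, 512, 2048, 8192, 32768]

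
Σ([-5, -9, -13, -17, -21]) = -65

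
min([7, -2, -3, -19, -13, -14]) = -19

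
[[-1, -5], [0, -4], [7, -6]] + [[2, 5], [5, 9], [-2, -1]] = [[1, 0], [5, 5], [5, -7]]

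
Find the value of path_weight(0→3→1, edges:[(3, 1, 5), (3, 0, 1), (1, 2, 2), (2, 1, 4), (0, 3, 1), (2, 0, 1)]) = 6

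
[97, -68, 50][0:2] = [97, -68]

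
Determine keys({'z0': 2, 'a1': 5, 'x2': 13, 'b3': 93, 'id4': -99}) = ['z0', 'a1', 'x2', 'b3', 'id4']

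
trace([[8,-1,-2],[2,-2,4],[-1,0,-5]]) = diagonal: 8 + (-2) + (-5)
= 1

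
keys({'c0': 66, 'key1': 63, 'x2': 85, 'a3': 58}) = ['c0', 'key1', 'x2', 'a3']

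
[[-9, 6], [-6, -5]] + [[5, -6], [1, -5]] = [[-4, 0], [-5, -10]]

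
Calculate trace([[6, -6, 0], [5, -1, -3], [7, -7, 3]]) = 8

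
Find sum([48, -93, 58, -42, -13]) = -42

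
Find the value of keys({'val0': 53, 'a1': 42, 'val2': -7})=['val0', 'a1', 'val2']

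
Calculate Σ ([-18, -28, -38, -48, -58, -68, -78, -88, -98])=-522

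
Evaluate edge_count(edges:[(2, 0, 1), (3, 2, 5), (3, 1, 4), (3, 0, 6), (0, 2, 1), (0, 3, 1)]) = 6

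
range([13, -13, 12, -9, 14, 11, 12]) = 27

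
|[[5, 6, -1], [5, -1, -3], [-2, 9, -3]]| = 233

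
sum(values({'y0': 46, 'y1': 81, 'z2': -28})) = 46 + 81 + (-28)
= 99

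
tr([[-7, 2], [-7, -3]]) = -10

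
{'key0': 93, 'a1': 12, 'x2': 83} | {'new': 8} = {'key0': 93, 'a1': 12, 'x2': 83, 'new': 8}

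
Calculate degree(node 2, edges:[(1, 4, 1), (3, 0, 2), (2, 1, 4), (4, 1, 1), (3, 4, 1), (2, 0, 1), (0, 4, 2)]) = 2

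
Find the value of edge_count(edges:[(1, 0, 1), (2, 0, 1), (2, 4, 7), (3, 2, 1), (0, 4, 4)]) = 5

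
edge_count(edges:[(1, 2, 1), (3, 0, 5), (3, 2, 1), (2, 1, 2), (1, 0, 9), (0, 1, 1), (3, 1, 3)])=7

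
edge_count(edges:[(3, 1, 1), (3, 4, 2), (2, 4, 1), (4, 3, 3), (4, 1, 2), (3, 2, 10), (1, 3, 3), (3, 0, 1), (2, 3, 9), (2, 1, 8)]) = 10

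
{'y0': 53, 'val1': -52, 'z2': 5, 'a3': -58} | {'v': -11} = {'y0': 53, 'val1': -52, 'z2': 5, 'a3': -58, 'v': -11}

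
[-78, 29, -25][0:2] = [-78, 29]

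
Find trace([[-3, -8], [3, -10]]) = -13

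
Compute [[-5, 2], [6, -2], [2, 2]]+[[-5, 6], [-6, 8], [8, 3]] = [[-10, 8], [0, 6], [10, 5]]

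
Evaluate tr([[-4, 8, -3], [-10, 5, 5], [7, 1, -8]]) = diagonal: (-4) + 5 + (-8)
= -7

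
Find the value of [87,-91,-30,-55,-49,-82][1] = -91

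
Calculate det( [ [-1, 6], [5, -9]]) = -21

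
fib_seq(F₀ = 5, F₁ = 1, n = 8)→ F_2 = F_1 + F_0 = 6
F_3 = F_2 + F_1 = 7
F_4 = F_3 + F_2 = 13
...
= [5, 1, 6, 7, 13, 20, 33, 53]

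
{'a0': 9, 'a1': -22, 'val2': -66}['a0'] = 9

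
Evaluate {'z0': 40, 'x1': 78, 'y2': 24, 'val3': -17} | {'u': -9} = {'z0': 40, 'x1': 78, 'y2': 24, 'val3': -17, 'u': -9}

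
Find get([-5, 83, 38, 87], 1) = 83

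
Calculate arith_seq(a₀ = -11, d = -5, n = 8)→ a_0 = -11 + 0*-5 = -11
a_1 = -11 + 1*-5 = -16
a_2 = -11 + 2*-5 = -21
...
= [-11, -16, -21, -26, -31, -36, -41, -46]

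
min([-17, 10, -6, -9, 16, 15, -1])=-17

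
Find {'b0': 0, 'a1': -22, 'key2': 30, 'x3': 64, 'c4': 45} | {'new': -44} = {'b0': 0, 'a1': -22, 'key2': 30, 'x3': 64, 'c4': 45, 'new': -44}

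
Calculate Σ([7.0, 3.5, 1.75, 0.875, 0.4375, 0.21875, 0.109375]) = 7.0 + 3.5 + 1.75 + 0.875 + 0.4375 + 0.21875 + 0.109375
= 13.890625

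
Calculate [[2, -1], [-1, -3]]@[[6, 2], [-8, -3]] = [[20, 7], [18, 7]]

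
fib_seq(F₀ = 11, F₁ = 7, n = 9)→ F_2 = F_1 + F_0 = 18
F_3 = F_2 + F_1 = 25
F_4 = F_3 + F_2 = 43
...
= [11, 7, 18, 25, 43, 68, 111, 179, 290]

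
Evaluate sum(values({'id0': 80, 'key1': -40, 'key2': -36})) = 80 + (-40) + (-36)
= 4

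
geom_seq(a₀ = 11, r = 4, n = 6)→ [11, 44, 176, 704, 2816, 11264]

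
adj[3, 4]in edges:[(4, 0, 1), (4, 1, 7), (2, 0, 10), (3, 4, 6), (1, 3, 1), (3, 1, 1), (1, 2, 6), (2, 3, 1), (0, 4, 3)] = 6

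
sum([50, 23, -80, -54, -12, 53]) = 50 + 23 + (-80) + (-54) + (-12) + 53
= -20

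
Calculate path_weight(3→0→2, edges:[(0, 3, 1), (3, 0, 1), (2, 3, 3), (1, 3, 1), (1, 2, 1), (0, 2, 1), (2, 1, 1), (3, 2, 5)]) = w(3→0)=1 + w(0→2)=1
= 2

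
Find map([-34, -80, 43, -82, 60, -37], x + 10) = -34+10=-24, -80+10=-70, 43+10=53, -82+10=-72, 60+10=70, -37+10=-27
= [-24, -70, 53, -72, 70, -27]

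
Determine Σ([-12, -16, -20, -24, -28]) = (-12) + (-16) + (-20) + (-24) + (-28)
= -100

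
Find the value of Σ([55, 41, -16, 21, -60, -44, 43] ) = 40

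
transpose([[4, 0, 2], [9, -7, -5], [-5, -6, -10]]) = [[4, 9, -5], [0, -7, -6], [2, -5, -10]]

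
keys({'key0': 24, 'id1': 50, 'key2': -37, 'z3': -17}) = ['key0', 'id1', 'key2', 'z3']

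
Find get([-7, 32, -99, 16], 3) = 16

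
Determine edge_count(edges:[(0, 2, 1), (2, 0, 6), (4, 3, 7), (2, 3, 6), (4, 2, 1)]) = 5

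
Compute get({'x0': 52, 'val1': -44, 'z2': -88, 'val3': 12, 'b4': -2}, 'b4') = -2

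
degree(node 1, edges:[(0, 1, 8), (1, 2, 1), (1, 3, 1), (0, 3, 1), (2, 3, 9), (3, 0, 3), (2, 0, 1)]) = 3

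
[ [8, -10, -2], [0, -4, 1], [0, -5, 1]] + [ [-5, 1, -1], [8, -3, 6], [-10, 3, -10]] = [[3, -9, -3], [8, -7, 7], [-10, -2, -9]]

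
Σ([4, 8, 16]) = 4 + 8 + 16
= 28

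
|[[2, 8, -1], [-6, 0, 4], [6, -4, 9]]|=(1)*(2)*det([[0, 4], [-4, 9]]) + (-1)*(8)*det([[-6, 4], [6, 9]]) + (1)*(-1)*det([[-6, 0], [6, -4]])
= 32 + 624 + -24
= 632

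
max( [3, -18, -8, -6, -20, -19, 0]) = 3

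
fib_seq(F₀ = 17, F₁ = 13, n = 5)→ [17, 13, 30, 43, 73]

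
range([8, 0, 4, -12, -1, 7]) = 20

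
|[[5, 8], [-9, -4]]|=52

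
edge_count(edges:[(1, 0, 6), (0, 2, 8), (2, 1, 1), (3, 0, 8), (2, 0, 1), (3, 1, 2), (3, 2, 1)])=7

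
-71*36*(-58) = 148248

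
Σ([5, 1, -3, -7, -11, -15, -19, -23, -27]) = 5 + 1 + (-3) + (-7) + (-11) + (-15) + (-19) + (-23) + (-27)
= -99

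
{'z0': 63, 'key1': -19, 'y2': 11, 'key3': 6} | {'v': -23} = {'z0': 63, 'key1': -19, 'y2': 11, 'key3': 6, 'v': -23}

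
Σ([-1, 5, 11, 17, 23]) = 55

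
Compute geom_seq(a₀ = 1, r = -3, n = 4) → [1, -3, 9, -27]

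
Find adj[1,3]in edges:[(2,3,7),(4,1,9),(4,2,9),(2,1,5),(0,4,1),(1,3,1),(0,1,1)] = 1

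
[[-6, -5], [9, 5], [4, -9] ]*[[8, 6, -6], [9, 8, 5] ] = [[-93, -76, 11], [117, 94, -29], [-49, -48, -69]]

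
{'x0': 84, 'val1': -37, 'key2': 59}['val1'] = -37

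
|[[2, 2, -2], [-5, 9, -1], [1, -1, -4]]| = (1)*(2)*det([[9, -1], [-1, -4]]) + (-1)*(2)*det([[-5, -1], [1, -4]]) + (1)*(-2)*det([[-5, 9], [1, -1]])
= -74 + -42 + 8
= -108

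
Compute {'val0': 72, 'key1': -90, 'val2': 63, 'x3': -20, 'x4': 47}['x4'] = 47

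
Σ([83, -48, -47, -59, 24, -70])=83 + (-48) + (-47) + (-59) + 24 + (-70)
= -117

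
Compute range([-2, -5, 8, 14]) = 19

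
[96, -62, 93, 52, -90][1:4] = [-62, 93, 52]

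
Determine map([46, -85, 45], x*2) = 46*2=92, -85*2=-170, 45*2=90
= [92, -170, 90]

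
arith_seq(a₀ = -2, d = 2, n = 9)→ a_0 = -2 + 0*2 = -2
a_1 = -2 + 1*2 = 0
a_2 = -2 + 2*2 = 2
...
= [-2, 0, 2, 4, 6, 8, 10, 12, 14]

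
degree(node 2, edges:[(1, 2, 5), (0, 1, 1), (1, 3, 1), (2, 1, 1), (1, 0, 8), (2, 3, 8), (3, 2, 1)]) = 4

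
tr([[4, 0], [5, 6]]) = 10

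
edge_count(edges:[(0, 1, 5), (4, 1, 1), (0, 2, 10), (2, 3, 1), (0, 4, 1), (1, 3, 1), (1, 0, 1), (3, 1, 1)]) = 8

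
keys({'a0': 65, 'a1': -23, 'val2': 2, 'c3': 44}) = ['a0', 'a1', 'val2', 'c3']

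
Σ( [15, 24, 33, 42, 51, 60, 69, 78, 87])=15 + 24 + 33 + 42 + 51 + 60 + 69 + 78 + 87
= 459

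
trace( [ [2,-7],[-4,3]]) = 5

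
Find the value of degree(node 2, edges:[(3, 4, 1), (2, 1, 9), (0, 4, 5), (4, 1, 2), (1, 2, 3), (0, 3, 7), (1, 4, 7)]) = 2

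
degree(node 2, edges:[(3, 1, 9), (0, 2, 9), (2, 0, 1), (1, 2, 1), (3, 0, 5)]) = 3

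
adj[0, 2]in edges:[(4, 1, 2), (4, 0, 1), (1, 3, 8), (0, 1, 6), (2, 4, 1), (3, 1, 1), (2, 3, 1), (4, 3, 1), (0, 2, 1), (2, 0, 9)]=1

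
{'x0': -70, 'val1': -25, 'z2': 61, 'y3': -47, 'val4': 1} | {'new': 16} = {'x0': -70, 'val1': -25, 'z2': 61, 'y3': -47, 'val4': 1, 'new': 16}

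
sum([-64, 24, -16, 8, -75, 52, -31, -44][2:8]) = slice → [-16, 8, -75, 52, -31, -44]
(-16) + 8 + (-75) + 52 + (-31) + (-44)
= -106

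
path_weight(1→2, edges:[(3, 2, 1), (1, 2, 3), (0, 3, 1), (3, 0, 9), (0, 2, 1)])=3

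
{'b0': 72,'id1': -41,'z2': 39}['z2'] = 39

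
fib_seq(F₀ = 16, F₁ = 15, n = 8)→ [16, 15, 31, 46, 77, 123, 200, 323]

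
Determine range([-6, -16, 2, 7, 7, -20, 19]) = 39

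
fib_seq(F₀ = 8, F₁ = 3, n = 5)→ F_2 = F_1 + F_0 = 11
F_3 = F_2 + F_1 = 14
F_4 = F_3 + F_2 = 25
= [8, 3, 11, 14, 25]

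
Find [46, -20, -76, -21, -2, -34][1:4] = [-20, -76, -21]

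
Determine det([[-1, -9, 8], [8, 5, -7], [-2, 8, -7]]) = -59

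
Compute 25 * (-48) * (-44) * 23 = 1214400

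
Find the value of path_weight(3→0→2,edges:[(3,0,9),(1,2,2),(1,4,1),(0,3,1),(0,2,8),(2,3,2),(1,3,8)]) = 17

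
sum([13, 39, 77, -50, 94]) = 173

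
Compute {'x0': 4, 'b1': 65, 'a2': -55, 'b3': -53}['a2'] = -55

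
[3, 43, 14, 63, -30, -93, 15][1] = 43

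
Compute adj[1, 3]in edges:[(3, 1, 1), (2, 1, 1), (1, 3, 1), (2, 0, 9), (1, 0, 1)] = 1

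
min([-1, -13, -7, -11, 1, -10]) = -13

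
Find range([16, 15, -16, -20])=36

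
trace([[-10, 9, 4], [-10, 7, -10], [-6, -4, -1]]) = diagonal: (-10) + 7 + (-1)
= -4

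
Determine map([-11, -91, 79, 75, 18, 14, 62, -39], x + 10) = [-1, -81, 89, 85, 28, 24, 72, -29]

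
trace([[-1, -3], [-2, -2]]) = -3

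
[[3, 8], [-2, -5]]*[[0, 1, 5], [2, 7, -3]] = [[16, 59, -9], [-10, -37, 5]]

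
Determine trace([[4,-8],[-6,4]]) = diagonal: 4 + 4
= 8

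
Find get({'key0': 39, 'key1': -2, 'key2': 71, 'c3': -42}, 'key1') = -2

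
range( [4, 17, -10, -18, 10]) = 35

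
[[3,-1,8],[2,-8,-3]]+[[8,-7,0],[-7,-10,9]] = [[11, -8, 8], [-5, -18, 6]]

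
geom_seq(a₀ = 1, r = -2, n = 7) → [1, -2, 4, -8, 16, -32, 64]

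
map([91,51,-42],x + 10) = [101, 61, -32]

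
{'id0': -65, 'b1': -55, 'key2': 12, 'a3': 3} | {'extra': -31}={'id0': -65, 'b1': -55, 'key2': 12, 'a3': 3, 'extra': -31}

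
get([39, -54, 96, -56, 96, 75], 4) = 96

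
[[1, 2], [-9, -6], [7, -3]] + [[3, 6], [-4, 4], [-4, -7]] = [[4, 8], [-13, -2], [3, -10]]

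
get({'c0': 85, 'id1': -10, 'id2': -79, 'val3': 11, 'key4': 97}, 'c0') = 85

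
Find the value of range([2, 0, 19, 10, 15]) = 19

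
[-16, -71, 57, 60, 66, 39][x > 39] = [57, 60, 66]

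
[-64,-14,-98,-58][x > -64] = keep x where x > -64: -64✗, -14✓, -98✗, -58✓
= [-14, -58]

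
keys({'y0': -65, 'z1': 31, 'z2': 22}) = ['y0', 'z1', 'z2']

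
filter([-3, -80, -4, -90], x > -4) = keep x where x > -4: -3✓, -80✗, -4✗, -90✗
= [-3]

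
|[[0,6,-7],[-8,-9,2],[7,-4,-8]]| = -965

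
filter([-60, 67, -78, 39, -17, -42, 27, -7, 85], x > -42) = keep x where x > -42: -60✗, 67✓, -78✗, 39✓, -17✓, -42✗, 27✓, -7✓, 85✓
= [67, 39, -17, 27, -7, 85]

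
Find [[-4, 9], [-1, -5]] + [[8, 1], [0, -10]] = [[4, 10], [-1, -15]]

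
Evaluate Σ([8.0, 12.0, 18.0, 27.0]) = 65.0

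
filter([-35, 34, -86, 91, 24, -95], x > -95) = keep x where x > -95: -35✓, 34✓, -86✓, 91✓, 24✓, -95✗
= [-35, 34, -86, 91, 24]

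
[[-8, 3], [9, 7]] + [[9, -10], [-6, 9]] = [[1, -7], [3, 16]]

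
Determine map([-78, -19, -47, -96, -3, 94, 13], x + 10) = [-68, -9, -37, -86, 7, 104, 23]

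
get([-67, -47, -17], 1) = -47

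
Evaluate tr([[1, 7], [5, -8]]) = -7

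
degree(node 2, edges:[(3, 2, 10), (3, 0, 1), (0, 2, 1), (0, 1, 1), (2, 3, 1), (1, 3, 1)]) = 3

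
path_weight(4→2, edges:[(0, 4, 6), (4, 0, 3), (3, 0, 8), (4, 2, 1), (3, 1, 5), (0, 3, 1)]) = 1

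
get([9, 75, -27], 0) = 9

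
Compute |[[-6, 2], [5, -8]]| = (-6)*(-8) - (2)*(5)
= 38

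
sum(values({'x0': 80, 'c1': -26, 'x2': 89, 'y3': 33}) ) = 80 + (-26) + 89 + 33
= 176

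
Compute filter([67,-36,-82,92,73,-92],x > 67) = [92, 73]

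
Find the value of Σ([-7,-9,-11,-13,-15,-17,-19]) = -91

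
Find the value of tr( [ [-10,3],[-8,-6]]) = -16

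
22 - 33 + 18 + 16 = 23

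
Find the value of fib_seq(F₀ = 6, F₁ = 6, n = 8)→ [6, 6, 12, 18, 30, 48, 78, 126]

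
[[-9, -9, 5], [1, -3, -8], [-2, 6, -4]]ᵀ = [[-9, 1, -2], [-9, -3, 6], [5, -8, -4]]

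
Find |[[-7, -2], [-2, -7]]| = (-7)*(-7) - (-2)*(-2)
= 45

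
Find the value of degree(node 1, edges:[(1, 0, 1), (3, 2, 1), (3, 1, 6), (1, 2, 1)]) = incident: (1,0), (3,1), (1,2)
= 3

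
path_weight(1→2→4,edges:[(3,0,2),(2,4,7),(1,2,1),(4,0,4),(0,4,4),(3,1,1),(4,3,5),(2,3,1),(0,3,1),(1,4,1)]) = 8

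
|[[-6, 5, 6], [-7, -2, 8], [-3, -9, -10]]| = (1)*(-6)*det([[-2, 8], [-9, -10]]) + (-1)*(5)*det([[-7, 8], [-3, -10]]) + (1)*(6)*det([[-7, -2], [-3, -9]])
= -552 + -470 + 342
= -680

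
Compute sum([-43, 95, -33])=19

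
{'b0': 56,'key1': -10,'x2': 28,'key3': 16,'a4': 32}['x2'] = 28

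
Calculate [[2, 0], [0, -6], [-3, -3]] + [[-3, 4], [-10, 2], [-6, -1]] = [[-1, 4], [-10, -4], [-9, -4]]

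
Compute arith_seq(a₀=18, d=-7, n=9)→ a_0 = 18 + 0*-7 = 18
a_1 = 18 + 1*-7 = 11
a_2 = 18 + 2*-7 = 4
...
= [18, 11, 4, -3, -10, -17, -24, -31, -38]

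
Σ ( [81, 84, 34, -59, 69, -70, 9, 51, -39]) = 81 + 84 + 34 + (-59) + 69 + (-70) + 9 + 51 + (-39)
= 160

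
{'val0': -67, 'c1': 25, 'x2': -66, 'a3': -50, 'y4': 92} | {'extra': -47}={'val0': -67, 'c1': 25, 'x2': -66, 'a3': -50, 'y4': 92, 'extra': -47}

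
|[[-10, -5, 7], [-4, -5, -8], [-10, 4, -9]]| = -1452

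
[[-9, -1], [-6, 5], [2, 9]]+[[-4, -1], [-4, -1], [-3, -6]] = [[-13, -2], [-10, 4], [-1, 3]]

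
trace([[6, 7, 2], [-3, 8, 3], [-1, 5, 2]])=diagonal: 6 + 8 + 2
= 16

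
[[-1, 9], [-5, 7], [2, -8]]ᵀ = [[-1, -5, 2], [9, 7, -8]]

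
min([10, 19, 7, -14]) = -14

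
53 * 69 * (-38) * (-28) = 3891048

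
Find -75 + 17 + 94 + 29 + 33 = 98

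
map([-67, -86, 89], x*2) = -67*2=-134, -86*2=-172, 89*2=178
= [-134, -172, 178]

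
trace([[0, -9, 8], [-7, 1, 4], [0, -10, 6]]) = 7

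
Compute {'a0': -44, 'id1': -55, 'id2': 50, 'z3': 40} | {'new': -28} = {'a0': -44, 'id1': -55, 'id2': 50, 'z3': 40, 'new': -28}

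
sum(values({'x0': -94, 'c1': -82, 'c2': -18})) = (-94) + (-82) + (-18)
= -194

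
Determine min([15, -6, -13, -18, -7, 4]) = -18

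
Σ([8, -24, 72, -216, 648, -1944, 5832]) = 8 + -24 + 72 + -216 + 648 + -1944 + 5832
= 4376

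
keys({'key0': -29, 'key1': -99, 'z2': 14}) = ['key0', 'key1', 'z2']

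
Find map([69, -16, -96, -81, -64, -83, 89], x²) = (69)²=4761, (-16)²=256, (-96)²=9216, (-81)²=6561, (-64)²=4096, (-83)²=6889, (89)²=7921
= [4761, 256, 9216, 6561, 4096, 6889, 7921]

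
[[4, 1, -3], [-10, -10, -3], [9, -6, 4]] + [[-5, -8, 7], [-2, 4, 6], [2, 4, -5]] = [[-1, -7, 4], [-12, -6, 3], [11, -2, -1]]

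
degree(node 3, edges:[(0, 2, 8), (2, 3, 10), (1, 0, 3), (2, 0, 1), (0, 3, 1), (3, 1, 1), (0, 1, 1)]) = incident: (2,3), (0,3), (3,1)
= 3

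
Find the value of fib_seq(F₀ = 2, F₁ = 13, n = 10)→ F_2 = F_1 + F_0 = 15
F_3 = F_2 + F_1 = 28
F_4 = F_3 + F_2 = 43
...
= [2, 13, 15, 28, 43, 71, 114, 185, 299, 484]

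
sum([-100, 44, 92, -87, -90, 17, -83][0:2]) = -56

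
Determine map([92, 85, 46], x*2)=92*2=184, 85*2=170, 46*2=92
= [184, 170, 92]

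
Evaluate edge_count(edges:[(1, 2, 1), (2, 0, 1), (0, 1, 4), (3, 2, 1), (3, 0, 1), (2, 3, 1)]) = 6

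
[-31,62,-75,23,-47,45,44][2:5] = [-75, 23, -47]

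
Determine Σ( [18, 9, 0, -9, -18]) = 0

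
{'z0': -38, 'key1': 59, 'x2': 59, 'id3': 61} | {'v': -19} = {'z0': -38, 'key1': 59, 'x2': 59, 'id3': 61, 'v': -19}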